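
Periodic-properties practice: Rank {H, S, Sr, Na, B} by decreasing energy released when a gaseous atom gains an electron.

S, H, Na, B, Sr

H is in period 1, group 1; B is in period 2, group 13; Na is in period 3, group 1; S is in period 3, group 16; Sr is in period 5, group 2.
Adding an electron releases more energy for atoms nearer the top right (short of the noble gases).
Neither a single period nor a single group — weigh both effects.
B > Sr: relative to Sr, both the across-period and down-group shifts push B's electron affinity up.
Na > B: this pair runs against the simple trend — see the exception note.
H > Na: H sits above Na in group 1, so the down-group effect alone puts H higher.
S > H: the two effects oppose for this pair; the across-period effect wins (200 vs 73 kJ/mol).
Note the exception: Na has a higher electron affinity than B, contrary to the simple trend — B's ns²np¹ configuration gives only a small electron affinity — the sparsely filled np subshell binds an added electron weakly.
For reference (kJ/mol): H 73, B 27, Na 53, S 200, Sr 5.
So from highest to lowest: S > H > Na > B > Sr.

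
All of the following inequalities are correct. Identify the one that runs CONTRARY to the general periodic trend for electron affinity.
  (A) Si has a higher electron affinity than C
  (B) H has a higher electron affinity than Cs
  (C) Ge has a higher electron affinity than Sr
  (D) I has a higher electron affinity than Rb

(A)

The general trend: electron affinity increases across a period and decreases down a group.
(A) Si (period 3, group 14) vs C (period 2, group 14): the stated order contradicts the simple trend.
(B) H (period 1, group 1) vs Cs (period 6, group 1): the stated order agrees with the simple trend.
(C) Ge (period 4, group 14) vs Sr (period 5, group 2): the stated order agrees with the simple trend.
(D) I (period 5, group 17) vs Rb (period 5, group 1): the stated order agrees with the simple trend.
The exception is (A): Si's larger, more diffuse 3p orbitals accept an added electron slightly more readily than C's compact 2p.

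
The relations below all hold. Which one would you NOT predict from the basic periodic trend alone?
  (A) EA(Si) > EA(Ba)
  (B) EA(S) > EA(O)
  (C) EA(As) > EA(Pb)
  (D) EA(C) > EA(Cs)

(B)

The general trend: electron affinity increases across a period and decreases down a group.
(A) Si (period 3, group 14) vs Ba (period 6, group 2): the stated order agrees with the simple trend.
(B) S (period 3, group 16) vs O (period 2, group 16): the stated order contradicts the simple trend.
(C) As (period 4, group 15) vs Pb (period 6, group 14): the stated order agrees with the simple trend.
(D) C (period 2, group 14) vs Cs (period 6, group 1): the stated order agrees with the simple trend.
The exception is (B): the compact 2p subshell of O repels the added electron more than S's larger 3p does.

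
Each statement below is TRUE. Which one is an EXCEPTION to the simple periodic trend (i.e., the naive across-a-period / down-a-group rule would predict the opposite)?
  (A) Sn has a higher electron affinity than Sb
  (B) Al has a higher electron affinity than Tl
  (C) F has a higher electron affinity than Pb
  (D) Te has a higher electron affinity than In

(A)

The general trend: electron affinity increases across a period and decreases down a group.
(A) Sn (period 5, group 14) vs Sb (period 5, group 15): the stated order contradicts the simple trend.
(B) Al (period 3, group 13) vs Tl (period 6, group 13): the stated order agrees with the simple trend.
(C) F (period 2, group 17) vs Pb (period 6, group 14): the stated order agrees with the simple trend.
(D) Te (period 5, group 16) vs In (period 5, group 13): the stated order agrees with the simple trend.
The exception is (A): adding an electron to Sb's half-filled 5p³ is unfavourable, so Sn has the more exothermic EA.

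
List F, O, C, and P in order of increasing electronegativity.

C is in period 2, group 14; O is in period 2, group 16; F is in period 2, group 17; P is in period 3, group 15.
EN rises left→right (higher Z_eff, smaller atoms) and falls top→bottom (larger, more shielded atoms).
Neither a single period nor a single group — weigh both effects.
C > P: the two effects oppose for this pair; the down-group effect wins (2.55 vs 2.19).
O > C: O lies to the right of C in period 2, so the across-period effect alone puts O higher.
F > O: F lies to the right of O in period 2, so the across-period effect alone puts F higher.
For reference (Pauling): C 2.55, O 3.44, F 3.98, P 2.19.
So from lowest to highest: P < C < O < F.

P < C < O < F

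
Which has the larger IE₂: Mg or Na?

Na

The second ionization energy removes an electron from the +1 ion. For each element: Mg⁺ still has 1 valence electron; Na⁺ is the bare [Ne] core.
Breaking into a closed-shell core is much more expensive than removing a leftover valence electron — Na has the largest IE_2 here.
Approximate IE_2 values (kJ/mol): Mg 1451, Na 4562.
So the second ionization energies run Mg < Na.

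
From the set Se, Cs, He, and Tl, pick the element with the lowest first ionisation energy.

First ionization energy rises across a period (greater Z_eff holds electrons more tightly) and falls down a group (valence electrons are farther from the nucleus).
These span different periods and groups, so the two trends combine.
Tl > Cs: both are in period 6; the period trend gives Tl the larger value.
Se > Tl: relative to Tl, both the across-period and down-group shifts push Se's first ionization energy up.
He > Se: both effects reinforce here, so He is clearly the higher of the two.
Approximate values (kJ/mol): He 2372, Se 941, Cs 376, Tl 589.
The lowest first ionisation energy among these belongs to Cs.

Cs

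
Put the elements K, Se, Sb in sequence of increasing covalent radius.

K is in period 4, group 1; Se is in period 4, group 16; Sb is in period 5, group 15.
Across a period the added protons contract the valence shell; down a group each new principal shell makes the atom larger.
Here both period and group differ, so the two effects have to be weighed against each other.
Sb > Se: relative to Se, both the across-period and down-group shifts push Sb's atomic radius up.
K > Sb: the two effects oppose for this pair; the across-period effect wins (196 vs 140 pm).
Tabulated atomic radius (pm): K 196, Se 116, Sb 140.
So from smallest to largest: Se < Sb < K.

Se < Sb < K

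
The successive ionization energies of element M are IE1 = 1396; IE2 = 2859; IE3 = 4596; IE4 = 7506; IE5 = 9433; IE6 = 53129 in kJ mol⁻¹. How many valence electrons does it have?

5

Look for the largest jump between consecutive ionization energies: IE6/IE5 ≈ 5.6, far larger than any earlier ratio.
That jump marks the point where a core electron is being removed. So the atom has 5 valence electrons.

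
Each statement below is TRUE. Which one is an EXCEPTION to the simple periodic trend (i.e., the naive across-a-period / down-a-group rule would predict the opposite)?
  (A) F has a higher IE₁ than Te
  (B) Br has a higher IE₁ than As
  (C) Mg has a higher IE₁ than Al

The general trend: IE₁ increases across a period and decreases down a group.
(A) F (period 2, group 17) vs Te (period 5, group 16): the stated order agrees with the simple trend.
(B) Br (period 4, group 17) vs As (period 4, group 15): the stated order agrees with the simple trend.
(C) Mg (period 3, group 2) vs Al (period 3, group 13): the stated order contradicts the simple trend.
The exception is (C): Al's single 3p electron is easier to remove than one from Mg's filled 3s².

(C)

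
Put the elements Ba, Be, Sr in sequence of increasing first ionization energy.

Ba < Sr < Be

Across a period the outer electron is held more tightly (higher IE₁); down a group it sits in a higher shell, more shielded, and comes off more easily.
All are in group 2, so first ionization energy increases up the group.
So from lowest to highest: Ba < Sr < Be.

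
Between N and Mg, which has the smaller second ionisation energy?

IE_2 is the cost of taking one more electron from the +1 cation: N⁺ still has 4 valence electrons; Mg⁺ still has 1 valence electron.
All are still removing valence electrons, so compare the +1 ions as you would atoms: IE_2 generally rises across a period (higher Z_eff) and falls down a group (larger shell), subject to the usual subshell exceptions.
Valence configurations: N⁺ [He]2s²2p², Mg⁺ [Ne]3s¹.
The numbers (kJ/mol): N 2856, Mg 1451.
Hence IE_2: Mg < N.

Mg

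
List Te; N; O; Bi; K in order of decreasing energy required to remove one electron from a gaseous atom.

N > O > Te > Bi > K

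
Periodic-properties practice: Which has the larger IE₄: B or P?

B

Consider each +3 ion: B³⁺ is the bare [He] core; P³⁺ still has 2 valence electrons.
Pulling an electron out of a noble-gas core costs far more than removing a remaining valence electron, so B sits at the high end of IE_4.
Approximate IE_4 values (kJ/mol): B 25026, P 4964.
Hence IE_4: P < B.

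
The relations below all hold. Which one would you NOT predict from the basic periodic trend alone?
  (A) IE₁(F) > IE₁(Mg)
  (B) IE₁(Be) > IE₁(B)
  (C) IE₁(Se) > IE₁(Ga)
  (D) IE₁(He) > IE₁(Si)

(B)

The general trend: first ionization energy increases across a period and decreases down a group.
(A) F (period 2, group 17) vs Mg (period 3, group 2): the stated order agrees with the simple trend.
(B) Be (period 2, group 2) vs B (period 2, group 13): the stated order contradicts the simple trend.
(C) Se (period 4, group 16) vs Ga (period 4, group 13): the stated order agrees with the simple trend.
(D) He (period 1, group 18) vs Si (period 3, group 14): the stated order agrees with the simple trend.
The exception is (B): removing B's lone 2p electron is easier than breaking Be's filled 2s².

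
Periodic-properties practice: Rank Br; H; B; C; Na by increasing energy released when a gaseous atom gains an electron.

B < Na < H < C < Br

H is in period 1, group 1; B is in period 2, group 13; C is in period 2, group 14; Na is in period 3, group 1; Br is in period 4, group 17.
Adding an electron releases more energy for atoms nearer the top right (short of the noble gases).
These span different periods and groups, so the two trends combine.
Na > B: this pair runs against the simple trend — see the exception note.
H > Na: they share group 1; the group trend gives H the larger value.
C > H: the two effects oppose for this pair; the across-period effect wins (122 vs 73 kJ/mol).
Br > C: the two effects oppose for this pair; the across-period effect wins (325 vs 122 kJ/mol).
Note the exception: Na has a higher electron affinity than B, contrary to the simple trend — B's ns²np¹ configuration gives only a small electron affinity — the sparsely filled np subshell binds an added electron weakly.
Tabulated electron affinity (kJ/mol): H 73, B 27, C 122, Na 53, Br 325.
So from lowest to highest: B < Na < H < C < Br.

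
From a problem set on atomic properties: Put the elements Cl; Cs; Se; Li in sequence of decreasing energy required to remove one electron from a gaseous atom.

Li is in period 2, group 1; Cl is in period 3, group 17; Se is in period 4, group 16; Cs is in period 6, group 1.
First ionization energy rises across a period (greater Z_eff holds electrons more tightly) and falls down a group (valence electrons are farther from the nucleus).
Here both period and group differ, so the two effects have to be weighed against each other.
Li > Cs: Li sits above Cs in group 1, so the down-group effect alone puts Li higher.
Se > Li: period and group pull opposite ways; the across-period shift dominates (941 vs 520 kJ/mol).
Cl > Se: relative to Se, both the across-period and down-group shifts push Cl's first ionization energy up.
Approximate values (kJ/mol): Li 520, Cl 1251, Se 941, Cs 376.
So from highest to lowest: Cl > Se > Li > Cs.

Cl > Se > Li > Cs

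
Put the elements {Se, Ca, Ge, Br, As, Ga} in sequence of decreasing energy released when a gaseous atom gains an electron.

Br > Se > Ge > As > Ga > Ca

Adding an electron releases more energy for atoms nearer the top right (short of the noble gases).
All lie in period 4; the across-period trend (electron affinity increases left to right) applies, with the exception below.
Note the exception: Ge has a higher electron affinity than As, contrary to the simple trend — adding an electron to As's half-filled 4p³ is unfavourable, so Ge (4p²) has the more exothermic EA.
For reference (kJ/mol): Ca 2, Ga 29, Ge 119, As 78, Se 195, Br 325.
So from highest to lowest: Br > Se > Ge > As > Ga > Ca.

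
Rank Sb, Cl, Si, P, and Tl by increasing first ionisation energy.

Tl < Si < Sb < P < Cl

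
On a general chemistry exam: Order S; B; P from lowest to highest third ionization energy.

After 2 electrons have been removed, what remains? S²⁺ still has 4 valence electrons; B²⁺ still has 1 valence electron; P²⁺ still has 3 valence electrons.
All are still removing valence electrons, so compare the +2 ions as you would atoms: IE_3 generally rises across a period (higher Z_eff) and falls down a group (larger shell), subject to the usual subshell exceptions.
Valence configurations: S²⁺ [Ne]3s²3p², B²⁺ [He]2s¹, P²⁺ [Ne]3s²3p¹.
The numbers (kJ/mol): S 3357, B 3660, P 2914.
Overall IE_3 order: P < S < B.

P, S, B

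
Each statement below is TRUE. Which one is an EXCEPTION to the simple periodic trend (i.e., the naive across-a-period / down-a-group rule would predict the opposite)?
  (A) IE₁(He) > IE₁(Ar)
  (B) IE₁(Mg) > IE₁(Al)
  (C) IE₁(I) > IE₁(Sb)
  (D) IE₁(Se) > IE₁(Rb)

(B)

The general trend: first ionization energy increases across a period and decreases down a group.
(A) He (period 1, group 18) vs Ar (period 3, group 18): the stated order agrees with the simple trend.
(B) Mg (period 3, group 2) vs Al (period 3, group 13): the stated order contradicts the simple trend.
(C) I (period 5, group 17) vs Sb (period 5, group 15): the stated order agrees with the simple trend.
(D) Se (period 4, group 16) vs Rb (period 5, group 1): the stated order agrees with the simple trend.
The exception is (B): Al's single 3p electron is easier to remove than one from Mg's filled 3s².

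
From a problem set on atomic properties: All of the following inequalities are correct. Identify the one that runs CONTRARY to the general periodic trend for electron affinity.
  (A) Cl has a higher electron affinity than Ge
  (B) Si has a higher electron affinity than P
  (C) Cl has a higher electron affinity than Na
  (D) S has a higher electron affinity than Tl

The general trend: electron affinity increases across a period and decreases down a group.
(A) Cl (period 3, group 17) vs Ge (period 4, group 14): the stated order agrees with the simple trend.
(B) Si (period 3, group 14) vs P (period 3, group 15): the stated order contradicts the simple trend.
(C) Cl (period 3, group 17) vs Na (period 3, group 1): the stated order agrees with the simple trend.
(D) S (period 3, group 16) vs Tl (period 6, group 13): the stated order agrees with the simple trend.
The exception is (B): adding an electron to P's half-filled 3p³ is unfavourable, so Si (3p²) has the more exothermic EA.

(B)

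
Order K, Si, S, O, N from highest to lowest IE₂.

Consider each +1 ion: K⁺ is the bare [Ar] core; Si⁺ still has 3 valence electrons; S⁺ still has 5 valence electrons; O⁺ still has 5 valence electrons; N⁺ still has 4 valence electrons.
Usually core removal costs more than valence removal, but here the competition is close: a tightly held n=2 valence electron can cost more to remove than an n=3 core electron, so the actual values have to decide it.
Valence configurations: Si⁺ [Ne]3s²3p¹, S⁺ [Ne]3s²3p³, O⁺ [He]2s²2p³, N⁺ [He]2s²2p².
Tabulated IE_2 (kJ/mol): K 3052, Si 1577, S 2252, O 3388, N 2856.
Hence IE_2: Si < S < N < K < O.

O, K, N, S, Si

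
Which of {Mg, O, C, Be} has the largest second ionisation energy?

O

After 1 electron has been removed, what remains? Mg⁺ still has 1 valence electron; O⁺ still has 5 valence electrons; C⁺ still has 3 valence electrons; Be⁺ still has 1 valence electron.
All are still removing valence electrons, so compare the +1 ions as you would atoms: IE_2 generally rises across a period (higher Z_eff) and falls down a group (larger shell), subject to the usual subshell exceptions.
Valence configurations: Mg⁺ [Ne]3s¹, O⁺ [He]2s²2p³, C⁺ [He]2s²2p¹, Be⁺ [He]2s¹.
Tabulated IE_2 (kJ/mol): Mg 1451, O 3388, C 2353, Be 1757.
Putting it together, IE_2: Mg < Be < C < O.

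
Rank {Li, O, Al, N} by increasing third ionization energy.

The third ionization energy removes an electron from the +2 ion. For each element: Li²⁺ is already 1 electron into the core; O²⁺ still has 4 valence electrons; Al²⁺ still has 1 valence electron; N²⁺ still has 3 valence electrons.
Pulling an electron out of a noble-gas core costs far more than removing a remaining valence electron, so Li sits at the high end of IE_3.
Valence configurations: O²⁺ [He]2s²2p², Al²⁺ [Ne]3s¹, N²⁺ [He]2s²2p¹.
Tabulated IE_3 (kJ/mol): Li 11815, O 5300, Al 2745, N 4578.
Overall IE_3 order: Al < N < O < Li.

Al < N < O < Li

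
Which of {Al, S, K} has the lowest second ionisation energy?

Al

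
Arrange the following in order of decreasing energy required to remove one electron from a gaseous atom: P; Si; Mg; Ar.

Mg is in period 3, group 2; Si is in period 3, group 14; P is in period 3, group 15; Ar is in period 3, group 18.
First ionization energy rises across a period (greater Z_eff holds electrons more tightly) and falls down a group (valence electrons are farther from the nucleus).
All lie in period 3, so first ionization energy increases left to right.
So from highest to lowest: Ar > P > Si > Mg.

Ar > P > Si > Mg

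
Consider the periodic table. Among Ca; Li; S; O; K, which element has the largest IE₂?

Li

Consider each +1 ion: Ca⁺ still has 1 valence electron; Li⁺ is the bare [He] core; S⁺ still has 5 valence electrons; O⁺ still has 5 valence electrons; K⁺ is the bare [Ar] core.
Usually core removal costs more than valence removal, but here the competition is close: a tightly held n=2 valence electron can cost more to remove than an n=3 core electron, so the actual values have to decide it.
Valence configurations: Ca⁺ [Ar]4s¹, S⁺ [Ne]3s²3p³, O⁺ [He]2s²2p³.
The numbers (kJ/mol): Ca 1145, Li 7298, S 2252, O 3388, K 3052.
Overall IE_2 order: Ca < S < K < O < Li.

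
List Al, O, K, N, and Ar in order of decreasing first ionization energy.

Ar > N > O > Al > K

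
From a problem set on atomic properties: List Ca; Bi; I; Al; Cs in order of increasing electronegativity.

Cs < Ca < Al < Bi < I

Al is in period 3, group 13; Ca is in period 4, group 2; I is in period 5, group 17; Cs is in period 6, group 1; Bi is in period 6, group 15.
Electronegativity increases across a period and decreases down a group, tracking effective nuclear charge and atomic size.
Neither a single period nor a single group — weigh both effects.
Ca > Cs: relative to Cs, both the across-period and down-group shifts push Ca's electronegativity up.
Al > Ca: relative to Ca, both the across-period and down-group shifts push Al's electronegativity up.
Bi > Al: the two effects oppose for this pair; the across-period effect wins (2.02 vs 1.61).
I > Bi: relative to Bi, both the across-period and down-group shifts push I's electronegativity up.
Approximate values (Pauling): Al 1.61, Ca 1.00, I 2.66, Cs 0.79, Bi 2.02.
So from lowest to highest: Cs < Ca < Al < Bi < I.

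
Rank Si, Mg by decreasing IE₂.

Si, Mg

IE_2 is the cost of taking one more electron from the +1 cation: Si⁺ still has 3 valence electrons; Mg⁺ still has 1 valence electron.
All are still removing valence electrons, so compare the +1 ions as you would atoms: IE_2 generally rises across a period (higher Z_eff) and falls down a group (larger shell), subject to the usual subshell exceptions.
Valence configurations: Si⁺ [Ne]3s²3p¹, Mg⁺ [Ne]3s¹.
The numbers (kJ/mol): Si 1577, Mg 1451.
Putting it together, IE_2: Mg < Si.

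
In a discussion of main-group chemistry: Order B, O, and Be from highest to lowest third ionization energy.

Be, O, B

After 2 electrons have been removed, what remains? B²⁺ still has 1 valence electron; O²⁺ still has 4 valence electrons; Be²⁺ is the bare [He] core.
Pulling an electron out of a noble-gas core costs far more than removing a remaining valence electron, so Be sits at the high end of IE_3.
Valence configurations: B²⁺ [He]2s¹, O²⁺ [He]2s²2p².
Approximate IE_3 values (kJ/mol): B 3660, O 5300, Be 14849.
So the third ionization energies run B < O < Be.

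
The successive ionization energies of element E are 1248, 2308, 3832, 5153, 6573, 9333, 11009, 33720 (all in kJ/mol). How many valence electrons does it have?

Look for the largest jump between consecutive ionization energies: IE8/IE7 ≈ 3.1, far larger than any earlier ratio.
That jump marks the point where a core electron is being removed. So the atom has 7 valence electrons.

7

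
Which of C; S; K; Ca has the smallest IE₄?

After 3 electrons have been removed, what remains? C³⁺ still has 1 valence electron; S³⁺ still has 3 valence electrons; K³⁺ is already 2 electrons into the core; Ca³⁺ is already 1 electron into the core.
Usually core removal costs more than valence removal, but here the competition is close: a tightly held n=2 valence electron can cost more to remove than an n=3 core electron, so the actual values have to decide it.
Valence configurations: C³⁺ [He]2s¹, S³⁺ [Ne]3s²3p¹.
The numbers (kJ/mol): C 6223, S 4556, K 5877, Ca 6491.
Overall IE_4 order: S < K < C < Ca.

S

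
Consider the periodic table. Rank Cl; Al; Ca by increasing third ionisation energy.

After 2 electrons have been removed, what remains? Cl²⁺ still has 5 valence electrons; Al²⁺ still has 1 valence electron; Ca²⁺ is the bare [Ar] core.
Pulling an electron out of a noble-gas core costs far more than removing a remaining valence electron, so Ca sits at the high end of IE_3.
Valence configurations: Cl²⁺ [Ne]3s²3p³, Al²⁺ [Ne]3s¹.
The numbers (kJ/mol): Cl 3822, Al 2745, Ca 4912.
Hence IE_3: Al < Cl < Ca.

Al < Cl < Ca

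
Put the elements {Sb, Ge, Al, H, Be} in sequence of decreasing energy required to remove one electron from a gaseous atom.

H is in period 1, group 1; Be is in period 2, group 2; Al is in period 3, group 13; Ge is in period 4, group 14; Sb is in period 5, group 15.
Removing the outermost electron gets harder across a period and easier down a group.
These sit on a diagonal, where the across-period and down-group effects partly cancel.
Ge > Al: period and group pull opposite ways; the across-period shift dominates (762 vs 578 kJ/mol).
Sb > Ge: the two effects oppose for this pair; the across-period effect wins (831 vs 762 kJ/mol).
Be > Sb: period and group pull opposite ways; the down-group shift dominates (900 vs 831 kJ/mol).
H > Be: period and group pull opposite ways; the down-group shift dominates (1312 vs 900 kJ/mol).
For reference (kJ/mol): H 1312, Be 900, Al 578, Ge 762, Sb 831.
So from highest to lowest: H > Be > Sb > Ge > Al.

H, Be, Sb, Ge, Al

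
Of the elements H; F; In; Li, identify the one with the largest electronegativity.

Smaller atoms with higher effective nuclear charge are more electronegative.
Neither a single period nor a single group — weigh both effects.
In > Li: the two effects oppose for this pair; the across-period effect wins (1.78 vs 0.98).
H > In: period and group pull opposite ways; the down-group shift dominates (2.20 vs 1.78).
F > H: the two effects oppose for this pair; the across-period effect wins (3.98 vs 2.20).
Tabulated electronegativity (Pauling): H 2.20, Li 0.98, F 3.98, In 1.78.
The largest electronegativity among these belongs to F.

F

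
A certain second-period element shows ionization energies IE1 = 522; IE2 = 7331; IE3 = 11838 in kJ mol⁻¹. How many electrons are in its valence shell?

Look for the largest jump between consecutive ionization energies: IE2/IE1 ≈ 14.0, far larger than any earlier ratio.
That jump marks the point where a core electron is being removed. So the atom has 1 valence electron.

1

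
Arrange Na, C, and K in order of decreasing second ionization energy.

Na > K > C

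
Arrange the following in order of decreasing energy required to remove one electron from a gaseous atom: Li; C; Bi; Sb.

Li is in period 2, group 1; C is in period 2, group 14; Sb is in period 5, group 15; Bi is in period 6, group 15.
Removing the outermost electron gets harder across a period and easier down a group.
Here both period and group differ, so the two effects have to be weighed against each other.
Bi > Li: the two effects oppose for this pair; the across-period effect wins (703 vs 520 kJ/mol).
Sb > Bi: they share group 15; the group trend gives Sb the larger value.
C > Sb: period and group pull opposite ways; the down-group shift dominates (1086 vs 831 kJ/mol).
Tabulated first ionization energy (kJ/mol): Li 520, C 1086, Sb 831, Bi 703.
So from highest to lowest: C > Sb > Bi > Li.

C > Sb > Bi > Li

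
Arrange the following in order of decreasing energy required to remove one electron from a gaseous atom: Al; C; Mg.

C > Mg > Al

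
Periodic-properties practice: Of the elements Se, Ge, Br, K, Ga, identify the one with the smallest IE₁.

K

K is in period 4, group 1; Ga is in period 4, group 13; Ge is in period 4, group 14; Se is in period 4, group 16; Br is in period 4, group 17.
Across a period the outer electron is held more tightly (higher IE₁); down a group it sits in a higher shell, more shielded, and comes off more easily.
All lie in period 4, so first ionization energy increases left to right.
The smallest IE₁ among these belongs to K.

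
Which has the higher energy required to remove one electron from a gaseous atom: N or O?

N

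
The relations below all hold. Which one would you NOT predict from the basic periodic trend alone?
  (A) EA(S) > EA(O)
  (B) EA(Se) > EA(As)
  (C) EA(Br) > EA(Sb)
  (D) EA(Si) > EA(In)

(A)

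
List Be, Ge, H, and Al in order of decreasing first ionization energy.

H is in period 1, group 1; Be is in period 2, group 2; Al is in period 3, group 13; Ge is in period 4, group 14.
First ionization energy rises across a period (greater Z_eff holds electrons more tightly) and falls down a group (valence electrons are farther from the nucleus).
These sit on a diagonal, where the across-period and down-group effects partly cancel.
Ge > Al: the two effects oppose for this pair; the across-period effect wins (762 vs 578 kJ/mol).
Be > Ge: period and group pull opposite ways; the down-group shift dominates (900 vs 762 kJ/mol).
H > Be: period and group pull opposite ways; the down-group shift dominates (1312 vs 900 kJ/mol).
Approximate values (kJ/mol): H 1312, Be 900, Al 578, Ge 762.
So from highest to lowest: H > Be > Ge > Al.

H > Be > Ge > Al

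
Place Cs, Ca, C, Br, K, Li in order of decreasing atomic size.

Cs > K > Ca > Li > Br > C

Li is in period 2, group 1; C is in period 2, group 14; K is in period 4, group 1; Ca is in period 4, group 2; Br is in period 4, group 17; Cs is in period 6, group 1.
Radius decreases left→right (rising Z_eff, same n) and increases top→bottom (higher n).
Neither a single period nor a single group — weigh both effects.
Br > C: period and group pull opposite ways; the down-group shift dominates (114 vs 75 pm).
Li > Br: period and group pull opposite ways; the across-period shift dominates (133 vs 114 pm).
Ca > Li: period and group pull opposite ways; the down-group shift dominates (171 vs 133 pm).
K > Ca: K lies to the left of Ca in period 4, so the across-period effect alone puts K larger.
Cs > K: they share group 1; the group trend gives Cs the larger value.
Approximate values (pm): Li 133, C 75, K 196, Ca 171, Br 114, Cs 232.
So from largest to smallest: Cs > K > Ca > Li > Br > C.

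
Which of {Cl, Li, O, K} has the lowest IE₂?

The second ionization energy removes an electron from the +1 ion. For each element: Cl⁺ still has 6 valence electrons; Li⁺ is the bare [He] core; O⁺ still has 5 valence electrons; K⁺ is the bare [Ar] core.
Usually core removal costs more than valence removal, but here the competition is close: a tightly held n=2 valence electron can cost more to remove than an n=3 core electron, so the actual values have to decide it.
Valence configurations: Cl⁺ [Ne]3s²3p⁴, O⁺ [He]2s²2p³.
Approximate IE_2 values (kJ/mol): Cl 2298, Li 7298, O 3388, K 3052.
Overall IE_2 order: Cl < K < O < Li.

Cl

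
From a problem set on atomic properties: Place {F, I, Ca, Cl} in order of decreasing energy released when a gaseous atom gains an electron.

Cl > F > I > Ca

F is in period 2, group 17; Cl is in period 3, group 17; Ca is in period 4, group 2; I is in period 5, group 17.
Atoms with high Z_eff and room in the valence shell (especially the halogens) have the most exothermic electron affinities.
These span different periods and groups, so the two trends combine.
I > Ca: the two effects oppose for this pair; the across-period effect wins (295 vs 2 kJ/mol).
F > I: they share group 17; the group trend gives F the larger value.
Cl > F: this pair runs against the simple trend — see the exception note.
Note the exception: Cl has a higher electron affinity than F, contrary to the simple trend — F's small 2p subshell makes the incoming electron feel strong e⁻–e⁻ repulsion, so Cl actually releases more energy on gaining an electron.
For reference (kJ/mol): F 328, Cl 349, Ca 2, I 295.
So from highest to lowest: Cl > F > I > Ca.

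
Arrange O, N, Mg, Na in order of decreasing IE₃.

Mg, Na, O, N

The third ionization energy removes an electron from the +2 ion. For each element: O²⁺ still has 4 valence electrons; N²⁺ still has 3 valence electrons; Mg²⁺ is the bare [Ne] core; Na²⁺ is already 1 electron into the core.
Pulling an electron out of a noble-gas core costs far more than removing a remaining valence electron, so Na and Mg sit at the high end of IE_3.
Valence configurations: O²⁺ [He]2s²2p², N²⁺ [He]2s²2p¹.
The numbers (kJ/mol): O 5300, N 4578, Mg 7733, Na 6910.
Hence IE_3: N < O < Na < Mg.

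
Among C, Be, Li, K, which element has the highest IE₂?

Li

After 1 electron has been removed, what remains? C⁺ still has 3 valence electrons; Be⁺ still has 1 valence electron; Li⁺ is the bare [He] core; K⁺ is the bare [Ar] core.
Core electrons are held far more tightly than valence electrons, so K and Li top the IE_2 order.
Valence configurations: C⁺ [He]2s²2p¹, Be⁺ [He]2s¹.
Tabulated IE_2 (kJ/mol): C 2353, Be 1757, Li 7298, K 3052.
Hence IE_2: Be < C < K < Li.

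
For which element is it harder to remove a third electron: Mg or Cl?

Mg

Consider each +2 ion: Mg²⁺ is the bare [Ne] core; Cl²⁺ still has 5 valence electrons.
Breaking into a closed-shell core is much more expensive than removing a leftover valence electron — Mg has the largest IE_3 here.
Approximate IE_3 values (kJ/mol): Mg 7733, Cl 3822.
Overall IE_3 order: Cl < Mg.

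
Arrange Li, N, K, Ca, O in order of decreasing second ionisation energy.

Li > O > K > N > Ca

The second ionization energy removes an electron from the +1 ion. For each element: Li⁺ is the bare [He] core; N⁺ still has 4 valence electrons; K⁺ is the bare [Ar] core; Ca⁺ still has 1 valence electron; O⁺ still has 5 valence electrons.
Usually core removal costs more than valence removal, but here the competition is close: a tightly held n=2 valence electron can cost more to remove than an n=3 core electron, so the actual values have to decide it.
Valence configurations: N⁺ [He]2s²2p², Ca⁺ [Ar]4s¹, O⁺ [He]2s²2p³.
Tabulated IE_2 (kJ/mol): Li 7298, N 2856, K 3052, Ca 1145, O 3388.
So the second ionization energies run Ca < N < K < O < Li.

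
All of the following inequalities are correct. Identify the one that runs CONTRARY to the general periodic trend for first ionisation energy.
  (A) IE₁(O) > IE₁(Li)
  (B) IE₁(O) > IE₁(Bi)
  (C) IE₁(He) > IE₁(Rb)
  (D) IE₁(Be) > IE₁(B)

(D)

The general trend: first ionisation energy increases across a period and decreases down a group.
(A) O (period 2, group 16) vs Li (period 2, group 1): the stated order agrees with the simple trend.
(B) O (period 2, group 16) vs Bi (period 6, group 15): the stated order agrees with the simple trend.
(C) He (period 1, group 18) vs Rb (period 5, group 1): the stated order agrees with the simple trend.
(D) Be (period 2, group 2) vs B (period 2, group 13): the stated order contradicts the simple trend.
The exception is (D): removing B's lone 2p electron is easier than breaking Be's filled 2s².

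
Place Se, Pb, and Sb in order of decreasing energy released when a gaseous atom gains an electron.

Se is in period 4, group 16; Sb is in period 5, group 15; Pb is in period 6, group 14.
EA tends to increase across a period and decrease down a group, though the pattern is less regular than for IE or radius.
These span different periods and groups, so the two trends combine.
Sb > Pb: both effects reinforce here, so Sb is clearly the higher of the two.
Se > Sb: relative to Sb, both the across-period and down-group shifts push Se's electron affinity up.
Approximate values (kJ/mol): Se 195, Sb 103, Pb 35.
So from highest to lowest: Se > Sb > Pb.

Se, Sb, Pb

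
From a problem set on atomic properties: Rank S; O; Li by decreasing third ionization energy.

Consider each +2 ion: S²⁺ still has 4 valence electrons; O²⁺ still has 4 valence electrons; Li²⁺ is already 1 electron into the core.
Breaking into a closed-shell core is much more expensive than removing a leftover valence electron — Li has the largest IE_3 here.
Valence configurations: S²⁺ [Ne]3s²3p², O²⁺ [He]2s²2p².
Approximate IE_3 values (kJ/mol): S 3357, O 5300, Li 11815.
Hence IE_3: S < O < Li.

Li, O, S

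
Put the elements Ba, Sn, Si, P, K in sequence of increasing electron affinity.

Ba < K < P < Sn < Si

Electron affinity generally becomes more exothermic across a period toward the halogens and less exothermic down a group.
Neither a single period nor a single group — weigh both effects.
K > Ba: period and group pull opposite ways; the down-group shift dominates (48 vs 14 kJ/mol).
P > K: both effects reinforce here, so P is clearly the higher of the two.
Sn > P: this pair runs against the simple trend — see the exception note.
Si > Sn: they share group 14; the group trend gives Si the larger value.
Note the exception: Sn has a higher electron affinity than P, contrary to the simple trend — adding an electron to P's half-filled np³ subshell costs electron-pairing energy.
Note the exception: Si has a higher electron affinity than P, contrary to the simple trend — adding an electron to P's half-filled 3p³ is unfavourable, so Si (3p²) has the more exothermic EA.
Tabulated electron affinity (kJ/mol): Si 134, P 72, K 48, Sn 107, Ba 14.
So from lowest to highest: Ba < K < P < Sn < Si.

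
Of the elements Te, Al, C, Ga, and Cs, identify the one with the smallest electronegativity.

Cs

C is in period 2, group 14; Al is in period 3, group 13; Ga is in period 4, group 13; Te is in period 5, group 16; Cs is in period 6, group 1.
EN rises left→right (higher Z_eff, smaller atoms) and falls top→bottom (larger, more shielded atoms).
Here both period and group differ, so the two effects have to be weighed against each other.
Al > Cs: both effects reinforce here, so Al is clearly the higher of the two.
Ga > Al: this pair runs against the simple trend — see the exception note.
Te > Ga: the two effects oppose for this pair; the across-period effect wins (2.10 vs 1.81).
C > Te: the two effects oppose for this pair; the down-group effect wins (2.55 vs 2.10).
Note the exception: Ga has a higher electronegativity than Al, contrary to the simple trend — poor shielding by filled d (and f) subshells raises the heavier element's effective nuclear charge more than the simple down-group trend predicts.
Approximate values (Pauling): C 2.55, Al 1.61, Ga 1.81, Te 2.10, Cs 0.79.
The smallest electronegativity among these belongs to Cs.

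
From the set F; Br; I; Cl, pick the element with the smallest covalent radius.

F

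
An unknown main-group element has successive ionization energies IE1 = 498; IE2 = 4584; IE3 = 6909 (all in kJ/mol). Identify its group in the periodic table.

Group 1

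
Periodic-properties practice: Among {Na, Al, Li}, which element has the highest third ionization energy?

Li

After 2 electrons have been removed, what remains? Na²⁺ is already 1 electron into the core; Al²⁺ still has 1 valence electron; Li²⁺ is already 1 electron into the core.
Pulling an electron out of a noble-gas core costs far more than removing a remaining valence electron, so Na and Li sit at the high end of IE_3.
Tabulated IE_3 (kJ/mol): Na 6910, Al 2745, Li 11815.
Putting it together, IE_3: Al < Na < Li.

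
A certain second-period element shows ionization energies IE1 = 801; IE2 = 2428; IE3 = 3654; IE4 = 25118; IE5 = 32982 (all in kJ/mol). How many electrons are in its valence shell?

3

Look for the largest jump between consecutive ionization energies: IE4/IE3 ≈ 6.9, far larger than any earlier ratio.
That jump marks the point where a core electron is being removed. So the atom has 3 valence electrons.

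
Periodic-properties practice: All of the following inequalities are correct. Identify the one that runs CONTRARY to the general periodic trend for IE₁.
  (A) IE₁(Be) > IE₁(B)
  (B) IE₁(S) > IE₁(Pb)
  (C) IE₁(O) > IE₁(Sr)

The general trend: IE₁ increases across a period and decreases down a group.
(A) Be (period 2, group 2) vs B (period 2, group 13): the stated order contradicts the simple trend.
(B) S (period 3, group 16) vs Pb (period 6, group 14): the stated order agrees with the simple trend.
(C) O (period 2, group 16) vs Sr (period 5, group 2): the stated order agrees with the simple trend.
The exception is (A): removing B's lone 2p electron is easier than breaking Be's filled 2s².

(A)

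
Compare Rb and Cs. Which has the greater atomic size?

Cs

Rb is in period 5, group 1; Cs is in period 6, group 1.
Moving right in a period, electrons are added to the same shell under a stronger nuclear pull, so atoms get smaller; moving down, a new shell is opened and atoms get larger.
All are in group 1, so atomic radius increases down the group.
So Cs has the greater atomic size (Cs > Rb).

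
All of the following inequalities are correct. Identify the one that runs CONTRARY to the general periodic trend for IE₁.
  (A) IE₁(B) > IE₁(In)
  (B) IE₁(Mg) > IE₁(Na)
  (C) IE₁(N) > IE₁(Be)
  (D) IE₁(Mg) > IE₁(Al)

(D)

The general trend: IE₁ increases across a period and decreases down a group.
(A) B (period 2, group 13) vs In (period 5, group 13): the stated order agrees with the simple trend.
(B) Mg (period 3, group 2) vs Na (period 3, group 1): the stated order agrees with the simple trend.
(C) N (period 2, group 15) vs Be (period 2, group 2): the stated order agrees with the simple trend.
(D) Mg (period 3, group 2) vs Al (period 3, group 13): the stated order contradicts the simple trend.
The exception is (D): Al's single 3p electron is easier to remove than one from Mg's filled 3s².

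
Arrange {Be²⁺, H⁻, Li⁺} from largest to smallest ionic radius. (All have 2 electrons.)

All of these have 2 electrons, so size is governed by nuclear charge alone: the more protons, the stronger the pull on the same electron cloud, and the smaller the ion.
Nuclear charges: Be²⁺ (Z=4), Li⁺ (Z=3), H⁻ (Z=1).
Largest to smallest: H⁻ > Li⁺ > Be²⁺.

H⁻, Li⁺, Be²⁺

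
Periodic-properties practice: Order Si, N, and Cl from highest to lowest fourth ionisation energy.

N > Cl > Si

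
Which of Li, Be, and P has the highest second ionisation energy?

Li

The second ionization energy removes an electron from the +1 ion. For each element: Li⁺ is the bare [He] core; Be⁺ still has 1 valence electron; P⁺ still has 4 valence electrons.
Breaking into a closed-shell core is much more expensive than removing a leftover valence electron — Li has the largest IE_2 here.
Valence configurations: Be⁺ [He]2s¹, P⁺ [Ne]3s²3p².
The numbers (kJ/mol): Li 7298, Be 1757, P 1907.
Overall IE_2 order: Be < P < Li.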